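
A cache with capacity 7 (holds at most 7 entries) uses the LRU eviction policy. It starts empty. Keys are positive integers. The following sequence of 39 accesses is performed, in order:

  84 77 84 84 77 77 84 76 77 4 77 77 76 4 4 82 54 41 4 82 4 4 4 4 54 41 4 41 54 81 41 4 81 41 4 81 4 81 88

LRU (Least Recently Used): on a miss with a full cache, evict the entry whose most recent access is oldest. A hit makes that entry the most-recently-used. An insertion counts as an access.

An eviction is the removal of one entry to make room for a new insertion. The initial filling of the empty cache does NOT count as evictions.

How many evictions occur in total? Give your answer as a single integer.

LRU simulation (capacity=7):
  1. access 84: MISS. Cache (LRU->MRU): [84]
  2. access 77: MISS. Cache (LRU->MRU): [84 77]
  3. access 84: HIT. Cache (LRU->MRU): [77 84]
  4. access 84: HIT. Cache (LRU->MRU): [77 84]
  5. access 77: HIT. Cache (LRU->MRU): [84 77]
  6. access 77: HIT. Cache (LRU->MRU): [84 77]
  7. access 84: HIT. Cache (LRU->MRU): [77 84]
  8. access 76: MISS. Cache (LRU->MRU): [77 84 76]
  9. access 77: HIT. Cache (LRU->MRU): [84 76 77]
  10. access 4: MISS. Cache (LRU->MRU): [84 76 77 4]
  11. access 77: HIT. Cache (LRU->MRU): [84 76 4 77]
  12. access 77: HIT. Cache (LRU->MRU): [84 76 4 77]
  13. access 76: HIT. Cache (LRU->MRU): [84 4 77 76]
  14. access 4: HIT. Cache (LRU->MRU): [84 77 76 4]
  15. access 4: HIT. Cache (LRU->MRU): [84 77 76 4]
  16. access 82: MISS. Cache (LRU->MRU): [84 77 76 4 82]
  17. access 54: MISS. Cache (LRU->MRU): [84 77 76 4 82 54]
  18. access 41: MISS. Cache (LRU->MRU): [84 77 76 4 82 54 41]
  19. access 4: HIT. Cache (LRU->MRU): [84 77 76 82 54 41 4]
  20. access 82: HIT. Cache (LRU->MRU): [84 77 76 54 41 4 82]
  21. access 4: HIT. Cache (LRU->MRU): [84 77 76 54 41 82 4]
  22. access 4: HIT. Cache (LRU->MRU): [84 77 76 54 41 82 4]
  23. access 4: HIT. Cache (LRU->MRU): [84 77 76 54 41 82 4]
  24. access 4: HIT. Cache (LRU->MRU): [84 77 76 54 41 82 4]
  25. access 54: HIT. Cache (LRU->MRU): [84 77 76 41 82 4 54]
  26. access 41: HIT. Cache (LRU->MRU): [84 77 76 82 4 54 41]
  27. access 4: HIT. Cache (LRU->MRU): [84 77 76 82 54 41 4]
  28. access 41: HIT. Cache (LRU->MRU): [84 77 76 82 54 4 41]
  29. access 54: HIT. Cache (LRU->MRU): [84 77 76 82 4 41 54]
  30. access 81: MISS, evict 84. Cache (LRU->MRU): [77 76 82 4 41 54 81]
  31. access 41: HIT. Cache (LRU->MRU): [77 76 82 4 54 81 41]
  32. access 4: HIT. Cache (LRU->MRU): [77 76 82 54 81 41 4]
  33. access 81: HIT. Cache (LRU->MRU): [77 76 82 54 41 4 81]
  34. access 41: HIT. Cache (LRU->MRU): [77 76 82 54 4 81 41]
  35. access 4: HIT. Cache (LRU->MRU): [77 76 82 54 81 41 4]
  36. access 81: HIT. Cache (LRU->MRU): [77 76 82 54 41 4 81]
  37. access 4: HIT. Cache (LRU->MRU): [77 76 82 54 41 81 4]
  38. access 81: HIT. Cache (LRU->MRU): [77 76 82 54 41 4 81]
  39. access 88: MISS, evict 77. Cache (LRU->MRU): [76 82 54 41 4 81 88]
Total: 30 hits, 9 misses, 2 evictions

Answer: 2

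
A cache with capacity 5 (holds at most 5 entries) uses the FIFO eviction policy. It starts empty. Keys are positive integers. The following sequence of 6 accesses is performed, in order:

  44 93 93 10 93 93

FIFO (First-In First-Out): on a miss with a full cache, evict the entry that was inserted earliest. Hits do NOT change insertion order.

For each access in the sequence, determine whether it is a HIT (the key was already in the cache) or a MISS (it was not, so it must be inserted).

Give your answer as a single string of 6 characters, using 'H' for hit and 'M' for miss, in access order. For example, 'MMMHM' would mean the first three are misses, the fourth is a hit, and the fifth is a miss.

Answer: MMHMHH

Derivation:
FIFO simulation (capacity=5):
  1. access 44: MISS. Cache (old->new): [44]
  2. access 93: MISS. Cache (old->new): [44 93]
  3. access 93: HIT. Cache (old->new): [44 93]
  4. access 10: MISS. Cache (old->new): [44 93 10]
  5. access 93: HIT. Cache (old->new): [44 93 10]
  6. access 93: HIT. Cache (old->new): [44 93 10]
Total: 3 hits, 3 misses, 0 evictions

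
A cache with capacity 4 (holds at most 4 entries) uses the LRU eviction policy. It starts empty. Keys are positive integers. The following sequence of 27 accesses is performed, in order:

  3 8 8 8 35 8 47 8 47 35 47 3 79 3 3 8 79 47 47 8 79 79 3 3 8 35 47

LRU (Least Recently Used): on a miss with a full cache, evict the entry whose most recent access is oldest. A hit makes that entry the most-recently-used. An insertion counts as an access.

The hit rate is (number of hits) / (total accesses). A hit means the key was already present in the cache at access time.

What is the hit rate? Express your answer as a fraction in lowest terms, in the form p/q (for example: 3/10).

Answer: 19/27

Derivation:
LRU simulation (capacity=4):
  1. access 3: MISS. Cache (LRU->MRU): [3]
  2. access 8: MISS. Cache (LRU->MRU): [3 8]
  3. access 8: HIT. Cache (LRU->MRU): [3 8]
  4. access 8: HIT. Cache (LRU->MRU): [3 8]
  5. access 35: MISS. Cache (LRU->MRU): [3 8 35]
  6. access 8: HIT. Cache (LRU->MRU): [3 35 8]
  7. access 47: MISS. Cache (LRU->MRU): [3 35 8 47]
  8. access 8: HIT. Cache (LRU->MRU): [3 35 47 8]
  9. access 47: HIT. Cache (LRU->MRU): [3 35 8 47]
  10. access 35: HIT. Cache (LRU->MRU): [3 8 47 35]
  11. access 47: HIT. Cache (LRU->MRU): [3 8 35 47]
  12. access 3: HIT. Cache (LRU->MRU): [8 35 47 3]
  13. access 79: MISS, evict 8. Cache (LRU->MRU): [35 47 3 79]
  14. access 3: HIT. Cache (LRU->MRU): [35 47 79 3]
  15. access 3: HIT. Cache (LRU->MRU): [35 47 79 3]
  16. access 8: MISS, evict 35. Cache (LRU->MRU): [47 79 3 8]
  17. access 79: HIT. Cache (LRU->MRU): [47 3 8 79]
  18. access 47: HIT. Cache (LRU->MRU): [3 8 79 47]
  19. access 47: HIT. Cache (LRU->MRU): [3 8 79 47]
  20. access 8: HIT. Cache (LRU->MRU): [3 79 47 8]
  21. access 79: HIT. Cache (LRU->MRU): [3 47 8 79]
  22. access 79: HIT. Cache (LRU->MRU): [3 47 8 79]
  23. access 3: HIT. Cache (LRU->MRU): [47 8 79 3]
  24. access 3: HIT. Cache (LRU->MRU): [47 8 79 3]
  25. access 8: HIT. Cache (LRU->MRU): [47 79 3 8]
  26. access 35: MISS, evict 47. Cache (LRU->MRU): [79 3 8 35]
  27. access 47: MISS, evict 79. Cache (LRU->MRU): [3 8 35 47]
Total: 19 hits, 8 misses, 4 evictions

Hit rate = 19/27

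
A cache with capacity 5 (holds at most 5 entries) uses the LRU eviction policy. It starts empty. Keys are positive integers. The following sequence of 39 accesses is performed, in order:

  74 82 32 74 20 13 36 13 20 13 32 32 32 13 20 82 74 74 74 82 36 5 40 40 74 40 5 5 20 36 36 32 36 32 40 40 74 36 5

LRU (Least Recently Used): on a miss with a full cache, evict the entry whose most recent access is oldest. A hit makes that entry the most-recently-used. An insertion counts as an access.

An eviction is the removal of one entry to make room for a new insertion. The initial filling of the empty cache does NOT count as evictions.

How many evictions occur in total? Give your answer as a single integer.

Answer: 10

Derivation:
LRU simulation (capacity=5):
  1. access 74: MISS. Cache (LRU->MRU): [74]
  2. access 82: MISS. Cache (LRU->MRU): [74 82]
  3. access 32: MISS. Cache (LRU->MRU): [74 82 32]
  4. access 74: HIT. Cache (LRU->MRU): [82 32 74]
  5. access 20: MISS. Cache (LRU->MRU): [82 32 74 20]
  6. access 13: MISS. Cache (LRU->MRU): [82 32 74 20 13]
  7. access 36: MISS, evict 82. Cache (LRU->MRU): [32 74 20 13 36]
  8. access 13: HIT. Cache (LRU->MRU): [32 74 20 36 13]
  9. access 20: HIT. Cache (LRU->MRU): [32 74 36 13 20]
  10. access 13: HIT. Cache (LRU->MRU): [32 74 36 20 13]
  11. access 32: HIT. Cache (LRU->MRU): [74 36 20 13 32]
  12. access 32: HIT. Cache (LRU->MRU): [74 36 20 13 32]
  13. access 32: HIT. Cache (LRU->MRU): [74 36 20 13 32]
  14. access 13: HIT. Cache (LRU->MRU): [74 36 20 32 13]
  15. access 20: HIT. Cache (LRU->MRU): [74 36 32 13 20]
  16. access 82: MISS, evict 74. Cache (LRU->MRU): [36 32 13 20 82]
  17. access 74: MISS, evict 36. Cache (LRU->MRU): [32 13 20 82 74]
  18. access 74: HIT. Cache (LRU->MRU): [32 13 20 82 74]
  19. access 74: HIT. Cache (LRU->MRU): [32 13 20 82 74]
  20. access 82: HIT. Cache (LRU->MRU): [32 13 20 74 82]
  21. access 36: MISS, evict 32. Cache (LRU->MRU): [13 20 74 82 36]
  22. access 5: MISS, evict 13. Cache (LRU->MRU): [20 74 82 36 5]
  23. access 40: MISS, evict 20. Cache (LRU->MRU): [74 82 36 5 40]
  24. access 40: HIT. Cache (LRU->MRU): [74 82 36 5 40]
  25. access 74: HIT. Cache (LRU->MRU): [82 36 5 40 74]
  26. access 40: HIT. Cache (LRU->MRU): [82 36 5 74 40]
  27. access 5: HIT. Cache (LRU->MRU): [82 36 74 40 5]
  28. access 5: HIT. Cache (LRU->MRU): [82 36 74 40 5]
  29. access 20: MISS, evict 82. Cache (LRU->MRU): [36 74 40 5 20]
  30. access 36: HIT. Cache (LRU->MRU): [74 40 5 20 36]
  31. access 36: HIT. Cache (LRU->MRU): [74 40 5 20 36]
  32. access 32: MISS, evict 74. Cache (LRU->MRU): [40 5 20 36 32]
  33. access 36: HIT. Cache (LRU->MRU): [40 5 20 32 36]
  34. access 32: HIT. Cache (LRU->MRU): [40 5 20 36 32]
  35. access 40: HIT. Cache (LRU->MRU): [5 20 36 32 40]
  36. access 40: HIT. Cache (LRU->MRU): [5 20 36 32 40]
  37. access 74: MISS, evict 5. Cache (LRU->MRU): [20 36 32 40 74]
  38. access 36: HIT. Cache (LRU->MRU): [20 32 40 74 36]
  39. access 5: MISS, evict 20. Cache (LRU->MRU): [32 40 74 36 5]
Total: 24 hits, 15 misses, 10 evictions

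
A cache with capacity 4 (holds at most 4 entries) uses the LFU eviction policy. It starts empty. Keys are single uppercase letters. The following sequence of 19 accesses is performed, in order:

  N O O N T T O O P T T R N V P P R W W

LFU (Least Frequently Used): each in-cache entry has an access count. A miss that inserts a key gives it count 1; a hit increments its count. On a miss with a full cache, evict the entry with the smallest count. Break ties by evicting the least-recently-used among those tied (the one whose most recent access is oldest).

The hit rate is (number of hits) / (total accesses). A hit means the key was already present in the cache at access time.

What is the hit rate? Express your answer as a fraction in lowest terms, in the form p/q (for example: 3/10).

LFU simulation (capacity=4):
  1. access N: MISS. Cache: [N(c=1)]
  2. access O: MISS. Cache: [N(c=1) O(c=1)]
  3. access O: HIT, count now 2. Cache: [N(c=1) O(c=2)]
  4. access N: HIT, count now 2. Cache: [O(c=2) N(c=2)]
  5. access T: MISS. Cache: [T(c=1) O(c=2) N(c=2)]
  6. access T: HIT, count now 2. Cache: [O(c=2) N(c=2) T(c=2)]
  7. access O: HIT, count now 3. Cache: [N(c=2) T(c=2) O(c=3)]
  8. access O: HIT, count now 4. Cache: [N(c=2) T(c=2) O(c=4)]
  9. access P: MISS. Cache: [P(c=1) N(c=2) T(c=2) O(c=4)]
  10. access T: HIT, count now 3. Cache: [P(c=1) N(c=2) T(c=3) O(c=4)]
  11. access T: HIT, count now 4. Cache: [P(c=1) N(c=2) O(c=4) T(c=4)]
  12. access R: MISS, evict P(c=1). Cache: [R(c=1) N(c=2) O(c=4) T(c=4)]
  13. access N: HIT, count now 3. Cache: [R(c=1) N(c=3) O(c=4) T(c=4)]
  14. access V: MISS, evict R(c=1). Cache: [V(c=1) N(c=3) O(c=4) T(c=4)]
  15. access P: MISS, evict V(c=1). Cache: [P(c=1) N(c=3) O(c=4) T(c=4)]
  16. access P: HIT, count now 2. Cache: [P(c=2) N(c=3) O(c=4) T(c=4)]
  17. access R: MISS, evict P(c=2). Cache: [R(c=1) N(c=3) O(c=4) T(c=4)]
  18. access W: MISS, evict R(c=1). Cache: [W(c=1) N(c=3) O(c=4) T(c=4)]
  19. access W: HIT, count now 2. Cache: [W(c=2) N(c=3) O(c=4) T(c=4)]
Total: 10 hits, 9 misses, 5 evictions

Hit rate = 10/19

Answer: 10/19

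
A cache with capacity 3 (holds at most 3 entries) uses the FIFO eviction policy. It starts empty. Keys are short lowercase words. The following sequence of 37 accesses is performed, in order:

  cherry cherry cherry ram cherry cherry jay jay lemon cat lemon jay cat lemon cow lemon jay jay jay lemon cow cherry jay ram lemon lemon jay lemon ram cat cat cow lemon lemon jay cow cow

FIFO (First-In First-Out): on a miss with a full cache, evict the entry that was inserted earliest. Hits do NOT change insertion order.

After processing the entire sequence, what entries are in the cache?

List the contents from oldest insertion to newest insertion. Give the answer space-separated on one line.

FIFO simulation (capacity=3):
  1. access cherry: MISS. Cache (old->new): [cherry]
  2. access cherry: HIT. Cache (old->new): [cherry]
  3. access cherry: HIT. Cache (old->new): [cherry]
  4. access ram: MISS. Cache (old->new): [cherry ram]
  5. access cherry: HIT. Cache (old->new): [cherry ram]
  6. access cherry: HIT. Cache (old->new): [cherry ram]
  7. access jay: MISS. Cache (old->new): [cherry ram jay]
  8. access jay: HIT. Cache (old->new): [cherry ram jay]
  9. access lemon: MISS, evict cherry. Cache (old->new): [ram jay lemon]
  10. access cat: MISS, evict ram. Cache (old->new): [jay lemon cat]
  11. access lemon: HIT. Cache (old->new): [jay lemon cat]
  12. access jay: HIT. Cache (old->new): [jay lemon cat]
  13. access cat: HIT. Cache (old->new): [jay lemon cat]
  14. access lemon: HIT. Cache (old->new): [jay lemon cat]
  15. access cow: MISS, evict jay. Cache (old->new): [lemon cat cow]
  16. access lemon: HIT. Cache (old->new): [lemon cat cow]
  17. access jay: MISS, evict lemon. Cache (old->new): [cat cow jay]
  18. access jay: HIT. Cache (old->new): [cat cow jay]
  19. access jay: HIT. Cache (old->new): [cat cow jay]
  20. access lemon: MISS, evict cat. Cache (old->new): [cow jay lemon]
  21. access cow: HIT. Cache (old->new): [cow jay lemon]
  22. access cherry: MISS, evict cow. Cache (old->new): [jay lemon cherry]
  23. access jay: HIT. Cache (old->new): [jay lemon cherry]
  24. access ram: MISS, evict jay. Cache (old->new): [lemon cherry ram]
  25. access lemon: HIT. Cache (old->new): [lemon cherry ram]
  26. access lemon: HIT. Cache (old->new): [lemon cherry ram]
  27. access jay: MISS, evict lemon. Cache (old->new): [cherry ram jay]
  28. access lemon: MISS, evict cherry. Cache (old->new): [ram jay lemon]
  29. access ram: HIT. Cache (old->new): [ram jay lemon]
  30. access cat: MISS, evict ram. Cache (old->new): [jay lemon cat]
  31. access cat: HIT. Cache (old->new): [jay lemon cat]
  32. access cow: MISS, evict jay. Cache (old->new): [lemon cat cow]
  33. access lemon: HIT. Cache (old->new): [lemon cat cow]
  34. access lemon: HIT. Cache (old->new): [lemon cat cow]
  35. access jay: MISS, evict lemon. Cache (old->new): [cat cow jay]
  36. access cow: HIT. Cache (old->new): [cat cow jay]
  37. access cow: HIT. Cache (old->new): [cat cow jay]
Total: 22 hits, 15 misses, 12 evictions

Answer: cat cow jay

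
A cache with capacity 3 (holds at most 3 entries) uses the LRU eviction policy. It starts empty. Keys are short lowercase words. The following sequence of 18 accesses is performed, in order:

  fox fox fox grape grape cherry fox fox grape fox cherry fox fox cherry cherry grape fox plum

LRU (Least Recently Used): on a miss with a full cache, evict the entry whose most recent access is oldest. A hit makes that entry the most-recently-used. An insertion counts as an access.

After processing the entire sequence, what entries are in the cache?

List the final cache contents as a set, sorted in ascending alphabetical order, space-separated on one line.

Answer: fox grape plum

Derivation:
LRU simulation (capacity=3):
  1. access fox: MISS. Cache (LRU->MRU): [fox]
  2. access fox: HIT. Cache (LRU->MRU): [fox]
  3. access fox: HIT. Cache (LRU->MRU): [fox]
  4. access grape: MISS. Cache (LRU->MRU): [fox grape]
  5. access grape: HIT. Cache (LRU->MRU): [fox grape]
  6. access cherry: MISS. Cache (LRU->MRU): [fox grape cherry]
  7. access fox: HIT. Cache (LRU->MRU): [grape cherry fox]
  8. access fox: HIT. Cache (LRU->MRU): [grape cherry fox]
  9. access grape: HIT. Cache (LRU->MRU): [cherry fox grape]
  10. access fox: HIT. Cache (LRU->MRU): [cherry grape fox]
  11. access cherry: HIT. Cache (LRU->MRU): [grape fox cherry]
  12. access fox: HIT. Cache (LRU->MRU): [grape cherry fox]
  13. access fox: HIT. Cache (LRU->MRU): [grape cherry fox]
  14. access cherry: HIT. Cache (LRU->MRU): [grape fox cherry]
  15. access cherry: HIT. Cache (LRU->MRU): [grape fox cherry]
  16. access grape: HIT. Cache (LRU->MRU): [fox cherry grape]
  17. access fox: HIT. Cache (LRU->MRU): [cherry grape fox]
  18. access plum: MISS, evict cherry. Cache (LRU->MRU): [grape fox plum]
Total: 14 hits, 4 misses, 1 evictions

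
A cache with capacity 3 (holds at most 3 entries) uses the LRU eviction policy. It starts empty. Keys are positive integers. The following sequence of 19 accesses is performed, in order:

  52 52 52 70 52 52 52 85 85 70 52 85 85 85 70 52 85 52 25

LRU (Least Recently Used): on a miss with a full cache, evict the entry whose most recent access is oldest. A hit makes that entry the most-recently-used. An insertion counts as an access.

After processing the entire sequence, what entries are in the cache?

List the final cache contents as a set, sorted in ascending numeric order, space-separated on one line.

LRU simulation (capacity=3):
  1. access 52: MISS. Cache (LRU->MRU): [52]
  2. access 52: HIT. Cache (LRU->MRU): [52]
  3. access 52: HIT. Cache (LRU->MRU): [52]
  4. access 70: MISS. Cache (LRU->MRU): [52 70]
  5. access 52: HIT. Cache (LRU->MRU): [70 52]
  6. access 52: HIT. Cache (LRU->MRU): [70 52]
  7. access 52: HIT. Cache (LRU->MRU): [70 52]
  8. access 85: MISS. Cache (LRU->MRU): [70 52 85]
  9. access 85: HIT. Cache (LRU->MRU): [70 52 85]
  10. access 70: HIT. Cache (LRU->MRU): [52 85 70]
  11. access 52: HIT. Cache (LRU->MRU): [85 70 52]
  12. access 85: HIT. Cache (LRU->MRU): [70 52 85]
  13. access 85: HIT. Cache (LRU->MRU): [70 52 85]
  14. access 85: HIT. Cache (LRU->MRU): [70 52 85]
  15. access 70: HIT. Cache (LRU->MRU): [52 85 70]
  16. access 52: HIT. Cache (LRU->MRU): [85 70 52]
  17. access 85: HIT. Cache (LRU->MRU): [70 52 85]
  18. access 52: HIT. Cache (LRU->MRU): [70 85 52]
  19. access 25: MISS, evict 70. Cache (LRU->MRU): [85 52 25]
Total: 15 hits, 4 misses, 1 evictions

Answer: 25 52 85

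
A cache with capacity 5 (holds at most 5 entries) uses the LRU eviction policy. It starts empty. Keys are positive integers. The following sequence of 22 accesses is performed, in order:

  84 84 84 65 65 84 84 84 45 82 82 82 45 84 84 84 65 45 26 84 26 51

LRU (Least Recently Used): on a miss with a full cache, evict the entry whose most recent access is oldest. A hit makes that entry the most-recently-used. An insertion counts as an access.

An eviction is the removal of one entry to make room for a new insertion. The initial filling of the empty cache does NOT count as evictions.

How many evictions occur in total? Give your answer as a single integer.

LRU simulation (capacity=5):
  1. access 84: MISS. Cache (LRU->MRU): [84]
  2. access 84: HIT. Cache (LRU->MRU): [84]
  3. access 84: HIT. Cache (LRU->MRU): [84]
  4. access 65: MISS. Cache (LRU->MRU): [84 65]
  5. access 65: HIT. Cache (LRU->MRU): [84 65]
  6. access 84: HIT. Cache (LRU->MRU): [65 84]
  7. access 84: HIT. Cache (LRU->MRU): [65 84]
  8. access 84: HIT. Cache (LRU->MRU): [65 84]
  9. access 45: MISS. Cache (LRU->MRU): [65 84 45]
  10. access 82: MISS. Cache (LRU->MRU): [65 84 45 82]
  11. access 82: HIT. Cache (LRU->MRU): [65 84 45 82]
  12. access 82: HIT. Cache (LRU->MRU): [65 84 45 82]
  13. access 45: HIT. Cache (LRU->MRU): [65 84 82 45]
  14. access 84: HIT. Cache (LRU->MRU): [65 82 45 84]
  15. access 84: HIT. Cache (LRU->MRU): [65 82 45 84]
  16. access 84: HIT. Cache (LRU->MRU): [65 82 45 84]
  17. access 65: HIT. Cache (LRU->MRU): [82 45 84 65]
  18. access 45: HIT. Cache (LRU->MRU): [82 84 65 45]
  19. access 26: MISS. Cache (LRU->MRU): [82 84 65 45 26]
  20. access 84: HIT. Cache (LRU->MRU): [82 65 45 26 84]
  21. access 26: HIT. Cache (LRU->MRU): [82 65 45 84 26]
  22. access 51: MISS, evict 82. Cache (LRU->MRU): [65 45 84 26 51]
Total: 16 hits, 6 misses, 1 evictions

Answer: 1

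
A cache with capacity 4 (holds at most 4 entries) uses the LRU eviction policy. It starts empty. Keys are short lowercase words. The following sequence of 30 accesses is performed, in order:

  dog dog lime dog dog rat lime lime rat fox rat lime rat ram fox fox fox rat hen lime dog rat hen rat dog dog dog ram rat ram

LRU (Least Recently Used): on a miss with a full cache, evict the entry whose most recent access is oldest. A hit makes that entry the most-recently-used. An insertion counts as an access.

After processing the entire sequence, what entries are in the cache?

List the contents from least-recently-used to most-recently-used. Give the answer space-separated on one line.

Answer: hen dog rat ram

Derivation:
LRU simulation (capacity=4):
  1. access dog: MISS. Cache (LRU->MRU): [dog]
  2. access dog: HIT. Cache (LRU->MRU): [dog]
  3. access lime: MISS. Cache (LRU->MRU): [dog lime]
  4. access dog: HIT. Cache (LRU->MRU): [lime dog]
  5. access dog: HIT. Cache (LRU->MRU): [lime dog]
  6. access rat: MISS. Cache (LRU->MRU): [lime dog rat]
  7. access lime: HIT. Cache (LRU->MRU): [dog rat lime]
  8. access lime: HIT. Cache (LRU->MRU): [dog rat lime]
  9. access rat: HIT. Cache (LRU->MRU): [dog lime rat]
  10. access fox: MISS. Cache (LRU->MRU): [dog lime rat fox]
  11. access rat: HIT. Cache (LRU->MRU): [dog lime fox rat]
  12. access lime: HIT. Cache (LRU->MRU): [dog fox rat lime]
  13. access rat: HIT. Cache (LRU->MRU): [dog fox lime rat]
  14. access ram: MISS, evict dog. Cache (LRU->MRU): [fox lime rat ram]
  15. access fox: HIT. Cache (LRU->MRU): [lime rat ram fox]
  16. access fox: HIT. Cache (LRU->MRU): [lime rat ram fox]
  17. access fox: HIT. Cache (LRU->MRU): [lime rat ram fox]
  18. access rat: HIT. Cache (LRU->MRU): [lime ram fox rat]
  19. access hen: MISS, evict lime. Cache (LRU->MRU): [ram fox rat hen]
  20. access lime: MISS, evict ram. Cache (LRU->MRU): [fox rat hen lime]
  21. access dog: MISS, evict fox. Cache (LRU->MRU): [rat hen lime dog]
  22. access rat: HIT. Cache (LRU->MRU): [hen lime dog rat]
  23. access hen: HIT. Cache (LRU->MRU): [lime dog rat hen]
  24. access rat: HIT. Cache (LRU->MRU): [lime dog hen rat]
  25. access dog: HIT. Cache (LRU->MRU): [lime hen rat dog]
  26. access dog: HIT. Cache (LRU->MRU): [lime hen rat dog]
  27. access dog: HIT. Cache (LRU->MRU): [lime hen rat dog]
  28. access ram: MISS, evict lime. Cache (LRU->MRU): [hen rat dog ram]
  29. access rat: HIT. Cache (LRU->MRU): [hen dog ram rat]
  30. access ram: HIT. Cache (LRU->MRU): [hen dog rat ram]
Total: 21 hits, 9 misses, 5 evictions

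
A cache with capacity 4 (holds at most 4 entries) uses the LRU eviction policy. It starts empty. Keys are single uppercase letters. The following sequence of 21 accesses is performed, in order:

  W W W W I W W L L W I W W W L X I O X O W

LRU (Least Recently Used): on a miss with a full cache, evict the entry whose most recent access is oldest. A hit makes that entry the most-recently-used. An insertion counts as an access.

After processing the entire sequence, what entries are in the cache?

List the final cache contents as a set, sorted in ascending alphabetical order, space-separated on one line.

LRU simulation (capacity=4):
  1. access W: MISS. Cache (LRU->MRU): [W]
  2. access W: HIT. Cache (LRU->MRU): [W]
  3. access W: HIT. Cache (LRU->MRU): [W]
  4. access W: HIT. Cache (LRU->MRU): [W]
  5. access I: MISS. Cache (LRU->MRU): [W I]
  6. access W: HIT. Cache (LRU->MRU): [I W]
  7. access W: HIT. Cache (LRU->MRU): [I W]
  8. access L: MISS. Cache (LRU->MRU): [I W L]
  9. access L: HIT. Cache (LRU->MRU): [I W L]
  10. access W: HIT. Cache (LRU->MRU): [I L W]
  11. access I: HIT. Cache (LRU->MRU): [L W I]
  12. access W: HIT. Cache (LRU->MRU): [L I W]
  13. access W: HIT. Cache (LRU->MRU): [L I W]
  14. access W: HIT. Cache (LRU->MRU): [L I W]
  15. access L: HIT. Cache (LRU->MRU): [I W L]
  16. access X: MISS. Cache (LRU->MRU): [I W L X]
  17. access I: HIT. Cache (LRU->MRU): [W L X I]
  18. access O: MISS, evict W. Cache (LRU->MRU): [L X I O]
  19. access X: HIT. Cache (LRU->MRU): [L I O X]
  20. access O: HIT. Cache (LRU->MRU): [L I X O]
  21. access W: MISS, evict L. Cache (LRU->MRU): [I X O W]
Total: 15 hits, 6 misses, 2 evictions

Answer: I O W X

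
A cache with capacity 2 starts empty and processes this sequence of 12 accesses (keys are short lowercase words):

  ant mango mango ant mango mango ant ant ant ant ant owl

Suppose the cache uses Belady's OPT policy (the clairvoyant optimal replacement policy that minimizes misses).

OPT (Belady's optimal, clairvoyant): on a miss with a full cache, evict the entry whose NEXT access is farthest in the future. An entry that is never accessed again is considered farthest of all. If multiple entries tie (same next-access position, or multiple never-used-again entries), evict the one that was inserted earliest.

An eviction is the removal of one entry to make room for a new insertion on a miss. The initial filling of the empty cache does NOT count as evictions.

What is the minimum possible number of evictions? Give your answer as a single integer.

OPT (Belady) simulation (capacity=2):
  1. access ant: MISS. Cache: [ant]
  2. access mango: MISS. Cache: [ant mango]
  3. access mango: HIT. Next use of mango: step 5. Cache: [ant mango]
  4. access ant: HIT. Next use of ant: step 7. Cache: [ant mango]
  5. access mango: HIT. Next use of mango: step 6. Cache: [ant mango]
  6. access mango: HIT. Next use of mango: never. Cache: [ant mango]
  7. access ant: HIT. Next use of ant: step 8. Cache: [ant mango]
  8. access ant: HIT. Next use of ant: step 9. Cache: [ant mango]
  9. access ant: HIT. Next use of ant: step 10. Cache: [ant mango]
  10. access ant: HIT. Next use of ant: step 11. Cache: [ant mango]
  11. access ant: HIT. Next use of ant: never. Cache: [ant mango]
  12. access owl: MISS, evict ant (next use: never). Cache: [mango owl]
Total: 9 hits, 3 misses, 1 evictions

Answer: 1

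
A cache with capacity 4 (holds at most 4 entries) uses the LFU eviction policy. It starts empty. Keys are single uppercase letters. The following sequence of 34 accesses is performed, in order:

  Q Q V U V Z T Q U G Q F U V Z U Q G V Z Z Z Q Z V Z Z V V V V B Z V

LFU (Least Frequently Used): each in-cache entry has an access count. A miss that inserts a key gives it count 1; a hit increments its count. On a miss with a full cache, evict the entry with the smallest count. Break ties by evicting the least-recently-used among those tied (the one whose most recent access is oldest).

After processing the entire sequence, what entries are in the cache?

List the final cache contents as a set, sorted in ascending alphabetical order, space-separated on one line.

LFU simulation (capacity=4):
  1. access Q: MISS. Cache: [Q(c=1)]
  2. access Q: HIT, count now 2. Cache: [Q(c=2)]
  3. access V: MISS. Cache: [V(c=1) Q(c=2)]
  4. access U: MISS. Cache: [V(c=1) U(c=1) Q(c=2)]
  5. access V: HIT, count now 2. Cache: [U(c=1) Q(c=2) V(c=2)]
  6. access Z: MISS. Cache: [U(c=1) Z(c=1) Q(c=2) V(c=2)]
  7. access T: MISS, evict U(c=1). Cache: [Z(c=1) T(c=1) Q(c=2) V(c=2)]
  8. access Q: HIT, count now 3. Cache: [Z(c=1) T(c=1) V(c=2) Q(c=3)]
  9. access U: MISS, evict Z(c=1). Cache: [T(c=1) U(c=1) V(c=2) Q(c=3)]
  10. access G: MISS, evict T(c=1). Cache: [U(c=1) G(c=1) V(c=2) Q(c=3)]
  11. access Q: HIT, count now 4. Cache: [U(c=1) G(c=1) V(c=2) Q(c=4)]
  12. access F: MISS, evict U(c=1). Cache: [G(c=1) F(c=1) V(c=2) Q(c=4)]
  13. access U: MISS, evict G(c=1). Cache: [F(c=1) U(c=1) V(c=2) Q(c=4)]
  14. access V: HIT, count now 3. Cache: [F(c=1) U(c=1) V(c=3) Q(c=4)]
  15. access Z: MISS, evict F(c=1). Cache: [U(c=1) Z(c=1) V(c=3) Q(c=4)]
  16. access U: HIT, count now 2. Cache: [Z(c=1) U(c=2) V(c=3) Q(c=4)]
  17. access Q: HIT, count now 5. Cache: [Z(c=1) U(c=2) V(c=3) Q(c=5)]
  18. access G: MISS, evict Z(c=1). Cache: [G(c=1) U(c=2) V(c=3) Q(c=5)]
  19. access V: HIT, count now 4. Cache: [G(c=1) U(c=2) V(c=4) Q(c=5)]
  20. access Z: MISS, evict G(c=1). Cache: [Z(c=1) U(c=2) V(c=4) Q(c=5)]
  21. access Z: HIT, count now 2. Cache: [U(c=2) Z(c=2) V(c=4) Q(c=5)]
  22. access Z: HIT, count now 3. Cache: [U(c=2) Z(c=3) V(c=4) Q(c=5)]
  23. access Q: HIT, count now 6. Cache: [U(c=2) Z(c=3) V(c=4) Q(c=6)]
  24. access Z: HIT, count now 4. Cache: [U(c=2) V(c=4) Z(c=4) Q(c=6)]
  25. access V: HIT, count now 5. Cache: [U(c=2) Z(c=4) V(c=5) Q(c=6)]
  26. access Z: HIT, count now 5. Cache: [U(c=2) V(c=5) Z(c=5) Q(c=6)]
  27. access Z: HIT, count now 6. Cache: [U(c=2) V(c=5) Q(c=6) Z(c=6)]
  28. access V: HIT, count now 6. Cache: [U(c=2) Q(c=6) Z(c=6) V(c=6)]
  29. access V: HIT, count now 7. Cache: [U(c=2) Q(c=6) Z(c=6) V(c=7)]
  30. access V: HIT, count now 8. Cache: [U(c=2) Q(c=6) Z(c=6) V(c=8)]
  31. access V: HIT, count now 9. Cache: [U(c=2) Q(c=6) Z(c=6) V(c=9)]
  32. access B: MISS, evict U(c=2). Cache: [B(c=1) Q(c=6) Z(c=6) V(c=9)]
  33. access Z: HIT, count now 7. Cache: [B(c=1) Q(c=6) Z(c=7) V(c=9)]
  34. access V: HIT, count now 10. Cache: [B(c=1) Q(c=6) Z(c=7) V(c=10)]
Total: 21 hits, 13 misses, 9 evictions

Answer: B Q V Z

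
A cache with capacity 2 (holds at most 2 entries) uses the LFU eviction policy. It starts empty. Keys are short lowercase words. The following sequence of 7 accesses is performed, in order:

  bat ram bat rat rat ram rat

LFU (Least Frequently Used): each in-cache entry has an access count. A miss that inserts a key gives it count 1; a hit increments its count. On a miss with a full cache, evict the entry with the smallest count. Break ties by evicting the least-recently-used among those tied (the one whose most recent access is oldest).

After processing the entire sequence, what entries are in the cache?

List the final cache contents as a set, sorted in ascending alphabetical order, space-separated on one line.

LFU simulation (capacity=2):
  1. access bat: MISS. Cache: [bat(c=1)]
  2. access ram: MISS. Cache: [bat(c=1) ram(c=1)]
  3. access bat: HIT, count now 2. Cache: [ram(c=1) bat(c=2)]
  4. access rat: MISS, evict ram(c=1). Cache: [rat(c=1) bat(c=2)]
  5. access rat: HIT, count now 2. Cache: [bat(c=2) rat(c=2)]
  6. access ram: MISS, evict bat(c=2). Cache: [ram(c=1) rat(c=2)]
  7. access rat: HIT, count now 3. Cache: [ram(c=1) rat(c=3)]
Total: 3 hits, 4 misses, 2 evictions

Answer: ram rat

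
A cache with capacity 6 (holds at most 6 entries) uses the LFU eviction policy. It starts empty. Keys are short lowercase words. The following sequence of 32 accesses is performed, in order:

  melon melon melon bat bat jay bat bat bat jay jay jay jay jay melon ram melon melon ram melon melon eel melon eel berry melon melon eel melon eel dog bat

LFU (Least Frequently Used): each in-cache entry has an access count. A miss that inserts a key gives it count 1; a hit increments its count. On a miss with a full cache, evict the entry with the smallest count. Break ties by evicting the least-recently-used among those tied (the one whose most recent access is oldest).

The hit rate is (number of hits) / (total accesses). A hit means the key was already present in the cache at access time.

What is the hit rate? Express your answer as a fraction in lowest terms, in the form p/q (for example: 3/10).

LFU simulation (capacity=6):
  1. access melon: MISS. Cache: [melon(c=1)]
  2. access melon: HIT, count now 2. Cache: [melon(c=2)]
  3. access melon: HIT, count now 3. Cache: [melon(c=3)]
  4. access bat: MISS. Cache: [bat(c=1) melon(c=3)]
  5. access bat: HIT, count now 2. Cache: [bat(c=2) melon(c=3)]
  6. access jay: MISS. Cache: [jay(c=1) bat(c=2) melon(c=3)]
  7. access bat: HIT, count now 3. Cache: [jay(c=1) melon(c=3) bat(c=3)]
  8. access bat: HIT, count now 4. Cache: [jay(c=1) melon(c=3) bat(c=4)]
  9. access bat: HIT, count now 5. Cache: [jay(c=1) melon(c=3) bat(c=5)]
  10. access jay: HIT, count now 2. Cache: [jay(c=2) melon(c=3) bat(c=5)]
  11. access jay: HIT, count now 3. Cache: [melon(c=3) jay(c=3) bat(c=5)]
  12. access jay: HIT, count now 4. Cache: [melon(c=3) jay(c=4) bat(c=5)]
  13. access jay: HIT, count now 5. Cache: [melon(c=3) bat(c=5) jay(c=5)]
  14. access jay: HIT, count now 6. Cache: [melon(c=3) bat(c=5) jay(c=6)]
  15. access melon: HIT, count now 4. Cache: [melon(c=4) bat(c=5) jay(c=6)]
  16. access ram: MISS. Cache: [ram(c=1) melon(c=4) bat(c=5) jay(c=6)]
  17. access melon: HIT, count now 5. Cache: [ram(c=1) bat(c=5) melon(c=5) jay(c=6)]
  18. access melon: HIT, count now 6. Cache: [ram(c=1) bat(c=5) jay(c=6) melon(c=6)]
  19. access ram: HIT, count now 2. Cache: [ram(c=2) bat(c=5) jay(c=6) melon(c=6)]
  20. access melon: HIT, count now 7. Cache: [ram(c=2) bat(c=5) jay(c=6) melon(c=7)]
  21. access melon: HIT, count now 8. Cache: [ram(c=2) bat(c=5) jay(c=6) melon(c=8)]
  22. access eel: MISS. Cache: [eel(c=1) ram(c=2) bat(c=5) jay(c=6) melon(c=8)]
  23. access melon: HIT, count now 9. Cache: [eel(c=1) ram(c=2) bat(c=5) jay(c=6) melon(c=9)]
  24. access eel: HIT, count now 2. Cache: [ram(c=2) eel(c=2) bat(c=5) jay(c=6) melon(c=9)]
  25. access berry: MISS. Cache: [berry(c=1) ram(c=2) eel(c=2) bat(c=5) jay(c=6) melon(c=9)]
  26. access melon: HIT, count now 10. Cache: [berry(c=1) ram(c=2) eel(c=2) bat(c=5) jay(c=6) melon(c=10)]
  27. access melon: HIT, count now 11. Cache: [berry(c=1) ram(c=2) eel(c=2) bat(c=5) jay(c=6) melon(c=11)]
  28. access eel: HIT, count now 3. Cache: [berry(c=1) ram(c=2) eel(c=3) bat(c=5) jay(c=6) melon(c=11)]
  29. access melon: HIT, count now 12. Cache: [berry(c=1) ram(c=2) eel(c=3) bat(c=5) jay(c=6) melon(c=12)]
  30. access eel: HIT, count now 4. Cache: [berry(c=1) ram(c=2) eel(c=4) bat(c=5) jay(c=6) melon(c=12)]
  31. access dog: MISS, evict berry(c=1). Cache: [dog(c=1) ram(c=2) eel(c=4) bat(c=5) jay(c=6) melon(c=12)]
  32. access bat: HIT, count now 6. Cache: [dog(c=1) ram(c=2) eel(c=4) jay(c=6) bat(c=6) melon(c=12)]
Total: 25 hits, 7 misses, 1 evictions

Hit rate = 25/32

Answer: 25/32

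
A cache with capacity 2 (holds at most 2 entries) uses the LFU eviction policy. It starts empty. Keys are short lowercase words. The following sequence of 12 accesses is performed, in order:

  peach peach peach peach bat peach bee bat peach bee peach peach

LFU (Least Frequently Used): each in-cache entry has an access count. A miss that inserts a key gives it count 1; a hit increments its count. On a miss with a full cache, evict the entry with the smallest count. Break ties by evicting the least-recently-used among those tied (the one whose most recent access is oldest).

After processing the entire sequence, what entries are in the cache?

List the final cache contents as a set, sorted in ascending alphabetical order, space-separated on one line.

Answer: bee peach

Derivation:
LFU simulation (capacity=2):
  1. access peach: MISS. Cache: [peach(c=1)]
  2. access peach: HIT, count now 2. Cache: [peach(c=2)]
  3. access peach: HIT, count now 3. Cache: [peach(c=3)]
  4. access peach: HIT, count now 4. Cache: [peach(c=4)]
  5. access bat: MISS. Cache: [bat(c=1) peach(c=4)]
  6. access peach: HIT, count now 5. Cache: [bat(c=1) peach(c=5)]
  7. access bee: MISS, evict bat(c=1). Cache: [bee(c=1) peach(c=5)]
  8. access bat: MISS, evict bee(c=1). Cache: [bat(c=1) peach(c=5)]
  9. access peach: HIT, count now 6. Cache: [bat(c=1) peach(c=6)]
  10. access bee: MISS, evict bat(c=1). Cache: [bee(c=1) peach(c=6)]
  11. access peach: HIT, count now 7. Cache: [bee(c=1) peach(c=7)]
  12. access peach: HIT, count now 8. Cache: [bee(c=1) peach(c=8)]
Total: 7 hits, 5 misses, 3 evictions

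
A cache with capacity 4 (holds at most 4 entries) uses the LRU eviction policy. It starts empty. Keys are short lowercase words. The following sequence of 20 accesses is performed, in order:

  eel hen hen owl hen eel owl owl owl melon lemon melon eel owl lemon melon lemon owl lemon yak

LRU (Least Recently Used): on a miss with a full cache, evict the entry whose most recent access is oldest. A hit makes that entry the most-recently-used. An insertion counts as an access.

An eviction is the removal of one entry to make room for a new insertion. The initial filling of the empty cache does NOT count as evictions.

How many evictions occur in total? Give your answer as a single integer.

LRU simulation (capacity=4):
  1. access eel: MISS. Cache (LRU->MRU): [eel]
  2. access hen: MISS. Cache (LRU->MRU): [eel hen]
  3. access hen: HIT. Cache (LRU->MRU): [eel hen]
  4. access owl: MISS. Cache (LRU->MRU): [eel hen owl]
  5. access hen: HIT. Cache (LRU->MRU): [eel owl hen]
  6. access eel: HIT. Cache (LRU->MRU): [owl hen eel]
  7. access owl: HIT. Cache (LRU->MRU): [hen eel owl]
  8. access owl: HIT. Cache (LRU->MRU): [hen eel owl]
  9. access owl: HIT. Cache (LRU->MRU): [hen eel owl]
  10. access melon: MISS. Cache (LRU->MRU): [hen eel owl melon]
  11. access lemon: MISS, evict hen. Cache (LRU->MRU): [eel owl melon lemon]
  12. access melon: HIT. Cache (LRU->MRU): [eel owl lemon melon]
  13. access eel: HIT. Cache (LRU->MRU): [owl lemon melon eel]
  14. access owl: HIT. Cache (LRU->MRU): [lemon melon eel owl]
  15. access lemon: HIT. Cache (LRU->MRU): [melon eel owl lemon]
  16. access melon: HIT. Cache (LRU->MRU): [eel owl lemon melon]
  17. access lemon: HIT. Cache (LRU->MRU): [eel owl melon lemon]
  18. access owl: HIT. Cache (LRU->MRU): [eel melon lemon owl]
  19. access lemon: HIT. Cache (LRU->MRU): [eel melon owl lemon]
  20. access yak: MISS, evict eel. Cache (LRU->MRU): [melon owl lemon yak]
Total: 14 hits, 6 misses, 2 evictions

Answer: 2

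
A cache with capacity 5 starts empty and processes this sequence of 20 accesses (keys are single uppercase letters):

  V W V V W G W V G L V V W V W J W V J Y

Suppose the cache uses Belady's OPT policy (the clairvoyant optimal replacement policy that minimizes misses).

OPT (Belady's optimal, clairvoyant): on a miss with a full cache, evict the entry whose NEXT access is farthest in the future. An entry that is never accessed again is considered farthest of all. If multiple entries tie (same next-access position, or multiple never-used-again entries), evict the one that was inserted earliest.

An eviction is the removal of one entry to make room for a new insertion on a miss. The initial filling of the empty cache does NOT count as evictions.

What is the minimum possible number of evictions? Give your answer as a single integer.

OPT (Belady) simulation (capacity=5):
  1. access V: MISS. Cache: [V]
  2. access W: MISS. Cache: [V W]
  3. access V: HIT. Next use of V: step 4. Cache: [V W]
  4. access V: HIT. Next use of V: step 8. Cache: [V W]
  5. access W: HIT. Next use of W: step 7. Cache: [V W]
  6. access G: MISS. Cache: [V W G]
  7. access W: HIT. Next use of W: step 13. Cache: [V W G]
  8. access V: HIT. Next use of V: step 11. Cache: [V W G]
  9. access G: HIT. Next use of G: never. Cache: [V W G]
  10. access L: MISS. Cache: [V W G L]
  11. access V: HIT. Next use of V: step 12. Cache: [V W G L]
  12. access V: HIT. Next use of V: step 14. Cache: [V W G L]
  13. access W: HIT. Next use of W: step 15. Cache: [V W G L]
  14. access V: HIT. Next use of V: step 18. Cache: [V W G L]
  15. access W: HIT. Next use of W: step 17. Cache: [V W G L]
  16. access J: MISS. Cache: [V W G L J]
  17. access W: HIT. Next use of W: never. Cache: [V W G L J]
  18. access V: HIT. Next use of V: never. Cache: [V W G L J]
  19. access J: HIT. Next use of J: never. Cache: [V W G L J]
  20. access Y: MISS, evict V (next use: never). Cache: [W G L J Y]
Total: 14 hits, 6 misses, 1 evictions

Answer: 1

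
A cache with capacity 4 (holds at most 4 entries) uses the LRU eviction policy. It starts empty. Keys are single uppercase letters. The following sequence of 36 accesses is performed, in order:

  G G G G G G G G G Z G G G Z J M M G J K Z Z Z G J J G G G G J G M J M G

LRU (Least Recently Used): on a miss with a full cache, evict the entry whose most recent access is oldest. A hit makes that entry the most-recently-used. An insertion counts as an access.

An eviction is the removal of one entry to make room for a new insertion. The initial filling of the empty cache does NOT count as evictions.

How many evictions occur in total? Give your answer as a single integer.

Answer: 3

Derivation:
LRU simulation (capacity=4):
  1. access G: MISS. Cache (LRU->MRU): [G]
  2. access G: HIT. Cache (LRU->MRU): [G]
  3. access G: HIT. Cache (LRU->MRU): [G]
  4. access G: HIT. Cache (LRU->MRU): [G]
  5. access G: HIT. Cache (LRU->MRU): [G]
  6. access G: HIT. Cache (LRU->MRU): [G]
  7. access G: HIT. Cache (LRU->MRU): [G]
  8. access G: HIT. Cache (LRU->MRU): [G]
  9. access G: HIT. Cache (LRU->MRU): [G]
  10. access Z: MISS. Cache (LRU->MRU): [G Z]
  11. access G: HIT. Cache (LRU->MRU): [Z G]
  12. access G: HIT. Cache (LRU->MRU): [Z G]
  13. access G: HIT. Cache (LRU->MRU): [Z G]
  14. access Z: HIT. Cache (LRU->MRU): [G Z]
  15. access J: MISS. Cache (LRU->MRU): [G Z J]
  16. access M: MISS. Cache (LRU->MRU): [G Z J M]
  17. access M: HIT. Cache (LRU->MRU): [G Z J M]
  18. access G: HIT. Cache (LRU->MRU): [Z J M G]
  19. access J: HIT. Cache (LRU->MRU): [Z M G J]
  20. access K: MISS, evict Z. Cache (LRU->MRU): [M G J K]
  21. access Z: MISS, evict M. Cache (LRU->MRU): [G J K Z]
  22. access Z: HIT. Cache (LRU->MRU): [G J K Z]
  23. access Z: HIT. Cache (LRU->MRU): [G J K Z]
  24. access G: HIT. Cache (LRU->MRU): [J K Z G]
  25. access J: HIT. Cache (LRU->MRU): [K Z G J]
  26. access J: HIT. Cache (LRU->MRU): [K Z G J]
  27. access G: HIT. Cache (LRU->MRU): [K Z J G]
  28. access G: HIT. Cache (LRU->MRU): [K Z J G]
  29. access G: HIT. Cache (LRU->MRU): [K Z J G]
  30. access G: HIT. Cache (LRU->MRU): [K Z J G]
  31. access J: HIT. Cache (LRU->MRU): [K Z G J]
  32. access G: HIT. Cache (LRU->MRU): [K Z J G]
  33. access M: MISS, evict K. Cache (LRU->MRU): [Z J G M]
  34. access J: HIT. Cache (LRU->MRU): [Z G M J]
  35. access M: HIT. Cache (LRU->MRU): [Z G J M]
  36. access G: HIT. Cache (LRU->MRU): [Z J M G]
Total: 29 hits, 7 misses, 3 evictions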